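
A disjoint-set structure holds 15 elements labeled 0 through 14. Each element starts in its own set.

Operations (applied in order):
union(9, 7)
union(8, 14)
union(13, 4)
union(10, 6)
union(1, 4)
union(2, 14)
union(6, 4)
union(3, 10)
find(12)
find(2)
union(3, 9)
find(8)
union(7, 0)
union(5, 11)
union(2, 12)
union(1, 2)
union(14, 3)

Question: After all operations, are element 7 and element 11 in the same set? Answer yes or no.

Step 1: union(9, 7) -> merged; set of 9 now {7, 9}
Step 2: union(8, 14) -> merged; set of 8 now {8, 14}
Step 3: union(13, 4) -> merged; set of 13 now {4, 13}
Step 4: union(10, 6) -> merged; set of 10 now {6, 10}
Step 5: union(1, 4) -> merged; set of 1 now {1, 4, 13}
Step 6: union(2, 14) -> merged; set of 2 now {2, 8, 14}
Step 7: union(6, 4) -> merged; set of 6 now {1, 4, 6, 10, 13}
Step 8: union(3, 10) -> merged; set of 3 now {1, 3, 4, 6, 10, 13}
Step 9: find(12) -> no change; set of 12 is {12}
Step 10: find(2) -> no change; set of 2 is {2, 8, 14}
Step 11: union(3, 9) -> merged; set of 3 now {1, 3, 4, 6, 7, 9, 10, 13}
Step 12: find(8) -> no change; set of 8 is {2, 8, 14}
Step 13: union(7, 0) -> merged; set of 7 now {0, 1, 3, 4, 6, 7, 9, 10, 13}
Step 14: union(5, 11) -> merged; set of 5 now {5, 11}
Step 15: union(2, 12) -> merged; set of 2 now {2, 8, 12, 14}
Step 16: union(1, 2) -> merged; set of 1 now {0, 1, 2, 3, 4, 6, 7, 8, 9, 10, 12, 13, 14}
Step 17: union(14, 3) -> already same set; set of 14 now {0, 1, 2, 3, 4, 6, 7, 8, 9, 10, 12, 13, 14}
Set of 7: {0, 1, 2, 3, 4, 6, 7, 8, 9, 10, 12, 13, 14}; 11 is not a member.

Answer: no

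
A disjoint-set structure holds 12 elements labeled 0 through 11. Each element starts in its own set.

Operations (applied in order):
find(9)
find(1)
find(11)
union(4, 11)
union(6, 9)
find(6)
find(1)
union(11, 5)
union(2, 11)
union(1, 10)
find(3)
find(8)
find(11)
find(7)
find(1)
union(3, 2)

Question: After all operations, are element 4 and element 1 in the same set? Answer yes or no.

Answer: no

Derivation:
Step 1: find(9) -> no change; set of 9 is {9}
Step 2: find(1) -> no change; set of 1 is {1}
Step 3: find(11) -> no change; set of 11 is {11}
Step 4: union(4, 11) -> merged; set of 4 now {4, 11}
Step 5: union(6, 9) -> merged; set of 6 now {6, 9}
Step 6: find(6) -> no change; set of 6 is {6, 9}
Step 7: find(1) -> no change; set of 1 is {1}
Step 8: union(11, 5) -> merged; set of 11 now {4, 5, 11}
Step 9: union(2, 11) -> merged; set of 2 now {2, 4, 5, 11}
Step 10: union(1, 10) -> merged; set of 1 now {1, 10}
Step 11: find(3) -> no change; set of 3 is {3}
Step 12: find(8) -> no change; set of 8 is {8}
Step 13: find(11) -> no change; set of 11 is {2, 4, 5, 11}
Step 14: find(7) -> no change; set of 7 is {7}
Step 15: find(1) -> no change; set of 1 is {1, 10}
Step 16: union(3, 2) -> merged; set of 3 now {2, 3, 4, 5, 11}
Set of 4: {2, 3, 4, 5, 11}; 1 is not a member.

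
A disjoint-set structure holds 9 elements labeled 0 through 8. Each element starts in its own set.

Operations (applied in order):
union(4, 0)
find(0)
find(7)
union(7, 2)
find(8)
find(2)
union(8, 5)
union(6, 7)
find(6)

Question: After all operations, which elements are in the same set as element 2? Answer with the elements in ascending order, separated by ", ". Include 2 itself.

Answer: 2, 6, 7

Derivation:
Step 1: union(4, 0) -> merged; set of 4 now {0, 4}
Step 2: find(0) -> no change; set of 0 is {0, 4}
Step 3: find(7) -> no change; set of 7 is {7}
Step 4: union(7, 2) -> merged; set of 7 now {2, 7}
Step 5: find(8) -> no change; set of 8 is {8}
Step 6: find(2) -> no change; set of 2 is {2, 7}
Step 7: union(8, 5) -> merged; set of 8 now {5, 8}
Step 8: union(6, 7) -> merged; set of 6 now {2, 6, 7}
Step 9: find(6) -> no change; set of 6 is {2, 6, 7}
Component of 2: {2, 6, 7}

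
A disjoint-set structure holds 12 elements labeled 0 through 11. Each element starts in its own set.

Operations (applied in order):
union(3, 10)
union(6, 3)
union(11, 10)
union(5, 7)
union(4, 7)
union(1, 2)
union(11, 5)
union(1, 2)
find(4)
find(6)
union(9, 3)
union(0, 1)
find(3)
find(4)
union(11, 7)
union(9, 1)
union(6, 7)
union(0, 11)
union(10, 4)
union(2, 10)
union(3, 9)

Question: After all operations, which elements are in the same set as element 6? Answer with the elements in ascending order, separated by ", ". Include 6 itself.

Answer: 0, 1, 2, 3, 4, 5, 6, 7, 9, 10, 11

Derivation:
Step 1: union(3, 10) -> merged; set of 3 now {3, 10}
Step 2: union(6, 3) -> merged; set of 6 now {3, 6, 10}
Step 3: union(11, 10) -> merged; set of 11 now {3, 6, 10, 11}
Step 4: union(5, 7) -> merged; set of 5 now {5, 7}
Step 5: union(4, 7) -> merged; set of 4 now {4, 5, 7}
Step 6: union(1, 2) -> merged; set of 1 now {1, 2}
Step 7: union(11, 5) -> merged; set of 11 now {3, 4, 5, 6, 7, 10, 11}
Step 8: union(1, 2) -> already same set; set of 1 now {1, 2}
Step 9: find(4) -> no change; set of 4 is {3, 4, 5, 6, 7, 10, 11}
Step 10: find(6) -> no change; set of 6 is {3, 4, 5, 6, 7, 10, 11}
Step 11: union(9, 3) -> merged; set of 9 now {3, 4, 5, 6, 7, 9, 10, 11}
Step 12: union(0, 1) -> merged; set of 0 now {0, 1, 2}
Step 13: find(3) -> no change; set of 3 is {3, 4, 5, 6, 7, 9, 10, 11}
Step 14: find(4) -> no change; set of 4 is {3, 4, 5, 6, 7, 9, 10, 11}
Step 15: union(11, 7) -> already same set; set of 11 now {3, 4, 5, 6, 7, 9, 10, 11}
Step 16: union(9, 1) -> merged; set of 9 now {0, 1, 2, 3, 4, 5, 6, 7, 9, 10, 11}
Step 17: union(6, 7) -> already same set; set of 6 now {0, 1, 2, 3, 4, 5, 6, 7, 9, 10, 11}
Step 18: union(0, 11) -> already same set; set of 0 now {0, 1, 2, 3, 4, 5, 6, 7, 9, 10, 11}
Step 19: union(10, 4) -> already same set; set of 10 now {0, 1, 2, 3, 4, 5, 6, 7, 9, 10, 11}
Step 20: union(2, 10) -> already same set; set of 2 now {0, 1, 2, 3, 4, 5, 6, 7, 9, 10, 11}
Step 21: union(3, 9) -> already same set; set of 3 now {0, 1, 2, 3, 4, 5, 6, 7, 9, 10, 11}
Component of 6: {0, 1, 2, 3, 4, 5, 6, 7, 9, 10, 11}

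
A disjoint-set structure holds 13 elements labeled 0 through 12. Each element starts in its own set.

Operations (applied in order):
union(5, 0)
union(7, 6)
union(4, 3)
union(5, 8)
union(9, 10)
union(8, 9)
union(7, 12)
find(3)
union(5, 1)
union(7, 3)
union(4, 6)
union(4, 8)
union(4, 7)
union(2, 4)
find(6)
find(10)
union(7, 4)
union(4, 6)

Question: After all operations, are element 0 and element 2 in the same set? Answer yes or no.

Step 1: union(5, 0) -> merged; set of 5 now {0, 5}
Step 2: union(7, 6) -> merged; set of 7 now {6, 7}
Step 3: union(4, 3) -> merged; set of 4 now {3, 4}
Step 4: union(5, 8) -> merged; set of 5 now {0, 5, 8}
Step 5: union(9, 10) -> merged; set of 9 now {9, 10}
Step 6: union(8, 9) -> merged; set of 8 now {0, 5, 8, 9, 10}
Step 7: union(7, 12) -> merged; set of 7 now {6, 7, 12}
Step 8: find(3) -> no change; set of 3 is {3, 4}
Step 9: union(5, 1) -> merged; set of 5 now {0, 1, 5, 8, 9, 10}
Step 10: union(7, 3) -> merged; set of 7 now {3, 4, 6, 7, 12}
Step 11: union(4, 6) -> already same set; set of 4 now {3, 4, 6, 7, 12}
Step 12: union(4, 8) -> merged; set of 4 now {0, 1, 3, 4, 5, 6, 7, 8, 9, 10, 12}
Step 13: union(4, 7) -> already same set; set of 4 now {0, 1, 3, 4, 5, 6, 7, 8, 9, 10, 12}
Step 14: union(2, 4) -> merged; set of 2 now {0, 1, 2, 3, 4, 5, 6, 7, 8, 9, 10, 12}
Step 15: find(6) -> no change; set of 6 is {0, 1, 2, 3, 4, 5, 6, 7, 8, 9, 10, 12}
Step 16: find(10) -> no change; set of 10 is {0, 1, 2, 3, 4, 5, 6, 7, 8, 9, 10, 12}
Step 17: union(7, 4) -> already same set; set of 7 now {0, 1, 2, 3, 4, 5, 6, 7, 8, 9, 10, 12}
Step 18: union(4, 6) -> already same set; set of 4 now {0, 1, 2, 3, 4, 5, 6, 7, 8, 9, 10, 12}
Set of 0: {0, 1, 2, 3, 4, 5, 6, 7, 8, 9, 10, 12}; 2 is a member.

Answer: yes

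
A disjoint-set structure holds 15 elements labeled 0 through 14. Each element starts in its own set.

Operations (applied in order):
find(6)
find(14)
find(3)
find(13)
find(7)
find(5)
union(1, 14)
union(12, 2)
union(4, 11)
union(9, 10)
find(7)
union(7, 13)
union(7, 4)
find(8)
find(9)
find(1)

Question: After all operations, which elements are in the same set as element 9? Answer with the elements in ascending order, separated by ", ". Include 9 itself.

Step 1: find(6) -> no change; set of 6 is {6}
Step 2: find(14) -> no change; set of 14 is {14}
Step 3: find(3) -> no change; set of 3 is {3}
Step 4: find(13) -> no change; set of 13 is {13}
Step 5: find(7) -> no change; set of 7 is {7}
Step 6: find(5) -> no change; set of 5 is {5}
Step 7: union(1, 14) -> merged; set of 1 now {1, 14}
Step 8: union(12, 2) -> merged; set of 12 now {2, 12}
Step 9: union(4, 11) -> merged; set of 4 now {4, 11}
Step 10: union(9, 10) -> merged; set of 9 now {9, 10}
Step 11: find(7) -> no change; set of 7 is {7}
Step 12: union(7, 13) -> merged; set of 7 now {7, 13}
Step 13: union(7, 4) -> merged; set of 7 now {4, 7, 11, 13}
Step 14: find(8) -> no change; set of 8 is {8}
Step 15: find(9) -> no change; set of 9 is {9, 10}
Step 16: find(1) -> no change; set of 1 is {1, 14}
Component of 9: {9, 10}

Answer: 9, 10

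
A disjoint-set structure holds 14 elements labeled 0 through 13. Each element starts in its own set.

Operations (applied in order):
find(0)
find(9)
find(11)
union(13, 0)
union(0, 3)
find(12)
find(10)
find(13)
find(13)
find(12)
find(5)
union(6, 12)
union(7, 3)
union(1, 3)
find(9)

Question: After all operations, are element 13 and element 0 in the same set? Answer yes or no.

Step 1: find(0) -> no change; set of 0 is {0}
Step 2: find(9) -> no change; set of 9 is {9}
Step 3: find(11) -> no change; set of 11 is {11}
Step 4: union(13, 0) -> merged; set of 13 now {0, 13}
Step 5: union(0, 3) -> merged; set of 0 now {0, 3, 13}
Step 6: find(12) -> no change; set of 12 is {12}
Step 7: find(10) -> no change; set of 10 is {10}
Step 8: find(13) -> no change; set of 13 is {0, 3, 13}
Step 9: find(13) -> no change; set of 13 is {0, 3, 13}
Step 10: find(12) -> no change; set of 12 is {12}
Step 11: find(5) -> no change; set of 5 is {5}
Step 12: union(6, 12) -> merged; set of 6 now {6, 12}
Step 13: union(7, 3) -> merged; set of 7 now {0, 3, 7, 13}
Step 14: union(1, 3) -> merged; set of 1 now {0, 1, 3, 7, 13}
Step 15: find(9) -> no change; set of 9 is {9}
Set of 13: {0, 1, 3, 7, 13}; 0 is a member.

Answer: yes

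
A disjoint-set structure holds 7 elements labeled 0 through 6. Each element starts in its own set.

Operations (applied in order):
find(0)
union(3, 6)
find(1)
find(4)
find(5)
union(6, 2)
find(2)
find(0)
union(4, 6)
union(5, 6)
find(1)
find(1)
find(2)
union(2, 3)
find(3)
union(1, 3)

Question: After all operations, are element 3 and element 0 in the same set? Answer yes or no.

Answer: no

Derivation:
Step 1: find(0) -> no change; set of 0 is {0}
Step 2: union(3, 6) -> merged; set of 3 now {3, 6}
Step 3: find(1) -> no change; set of 1 is {1}
Step 4: find(4) -> no change; set of 4 is {4}
Step 5: find(5) -> no change; set of 5 is {5}
Step 6: union(6, 2) -> merged; set of 6 now {2, 3, 6}
Step 7: find(2) -> no change; set of 2 is {2, 3, 6}
Step 8: find(0) -> no change; set of 0 is {0}
Step 9: union(4, 6) -> merged; set of 4 now {2, 3, 4, 6}
Step 10: union(5, 6) -> merged; set of 5 now {2, 3, 4, 5, 6}
Step 11: find(1) -> no change; set of 1 is {1}
Step 12: find(1) -> no change; set of 1 is {1}
Step 13: find(2) -> no change; set of 2 is {2, 3, 4, 5, 6}
Step 14: union(2, 3) -> already same set; set of 2 now {2, 3, 4, 5, 6}
Step 15: find(3) -> no change; set of 3 is {2, 3, 4, 5, 6}
Step 16: union(1, 3) -> merged; set of 1 now {1, 2, 3, 4, 5, 6}
Set of 3: {1, 2, 3, 4, 5, 6}; 0 is not a member.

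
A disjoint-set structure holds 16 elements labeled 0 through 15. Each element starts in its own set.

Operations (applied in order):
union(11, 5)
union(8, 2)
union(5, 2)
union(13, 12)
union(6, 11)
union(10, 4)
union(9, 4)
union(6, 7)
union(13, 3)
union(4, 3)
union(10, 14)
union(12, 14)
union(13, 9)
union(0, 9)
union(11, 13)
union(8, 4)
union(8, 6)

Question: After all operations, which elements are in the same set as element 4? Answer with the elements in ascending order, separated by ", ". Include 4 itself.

Answer: 0, 2, 3, 4, 5, 6, 7, 8, 9, 10, 11, 12, 13, 14

Derivation:
Step 1: union(11, 5) -> merged; set of 11 now {5, 11}
Step 2: union(8, 2) -> merged; set of 8 now {2, 8}
Step 3: union(5, 2) -> merged; set of 5 now {2, 5, 8, 11}
Step 4: union(13, 12) -> merged; set of 13 now {12, 13}
Step 5: union(6, 11) -> merged; set of 6 now {2, 5, 6, 8, 11}
Step 6: union(10, 4) -> merged; set of 10 now {4, 10}
Step 7: union(9, 4) -> merged; set of 9 now {4, 9, 10}
Step 8: union(6, 7) -> merged; set of 6 now {2, 5, 6, 7, 8, 11}
Step 9: union(13, 3) -> merged; set of 13 now {3, 12, 13}
Step 10: union(4, 3) -> merged; set of 4 now {3, 4, 9, 10, 12, 13}
Step 11: union(10, 14) -> merged; set of 10 now {3, 4, 9, 10, 12, 13, 14}
Step 12: union(12, 14) -> already same set; set of 12 now {3, 4, 9, 10, 12, 13, 14}
Step 13: union(13, 9) -> already same set; set of 13 now {3, 4, 9, 10, 12, 13, 14}
Step 14: union(0, 9) -> merged; set of 0 now {0, 3, 4, 9, 10, 12, 13, 14}
Step 15: union(11, 13) -> merged; set of 11 now {0, 2, 3, 4, 5, 6, 7, 8, 9, 10, 11, 12, 13, 14}
Step 16: union(8, 4) -> already same set; set of 8 now {0, 2, 3, 4, 5, 6, 7, 8, 9, 10, 11, 12, 13, 14}
Step 17: union(8, 6) -> already same set; set of 8 now {0, 2, 3, 4, 5, 6, 7, 8, 9, 10, 11, 12, 13, 14}
Component of 4: {0, 2, 3, 4, 5, 6, 7, 8, 9, 10, 11, 12, 13, 14}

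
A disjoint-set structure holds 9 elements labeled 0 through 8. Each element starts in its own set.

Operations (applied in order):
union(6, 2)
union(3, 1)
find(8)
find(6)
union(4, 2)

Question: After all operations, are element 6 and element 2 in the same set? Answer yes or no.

Answer: yes

Derivation:
Step 1: union(6, 2) -> merged; set of 6 now {2, 6}
Step 2: union(3, 1) -> merged; set of 3 now {1, 3}
Step 3: find(8) -> no change; set of 8 is {8}
Step 4: find(6) -> no change; set of 6 is {2, 6}
Step 5: union(4, 2) -> merged; set of 4 now {2, 4, 6}
Set of 6: {2, 4, 6}; 2 is a member.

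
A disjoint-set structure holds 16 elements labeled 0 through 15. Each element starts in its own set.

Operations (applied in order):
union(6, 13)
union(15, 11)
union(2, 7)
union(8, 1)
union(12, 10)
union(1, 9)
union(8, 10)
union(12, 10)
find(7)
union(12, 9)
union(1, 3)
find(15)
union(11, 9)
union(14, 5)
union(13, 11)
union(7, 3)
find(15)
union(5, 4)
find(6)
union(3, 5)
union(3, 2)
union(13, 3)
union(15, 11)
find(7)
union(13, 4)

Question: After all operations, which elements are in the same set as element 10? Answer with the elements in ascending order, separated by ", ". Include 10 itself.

Step 1: union(6, 13) -> merged; set of 6 now {6, 13}
Step 2: union(15, 11) -> merged; set of 15 now {11, 15}
Step 3: union(2, 7) -> merged; set of 2 now {2, 7}
Step 4: union(8, 1) -> merged; set of 8 now {1, 8}
Step 5: union(12, 10) -> merged; set of 12 now {10, 12}
Step 6: union(1, 9) -> merged; set of 1 now {1, 8, 9}
Step 7: union(8, 10) -> merged; set of 8 now {1, 8, 9, 10, 12}
Step 8: union(12, 10) -> already same set; set of 12 now {1, 8, 9, 10, 12}
Step 9: find(7) -> no change; set of 7 is {2, 7}
Step 10: union(12, 9) -> already same set; set of 12 now {1, 8, 9, 10, 12}
Step 11: union(1, 3) -> merged; set of 1 now {1, 3, 8, 9, 10, 12}
Step 12: find(15) -> no change; set of 15 is {11, 15}
Step 13: union(11, 9) -> merged; set of 11 now {1, 3, 8, 9, 10, 11, 12, 15}
Step 14: union(14, 5) -> merged; set of 14 now {5, 14}
Step 15: union(13, 11) -> merged; set of 13 now {1, 3, 6, 8, 9, 10, 11, 12, 13, 15}
Step 16: union(7, 3) -> merged; set of 7 now {1, 2, 3, 6, 7, 8, 9, 10, 11, 12, 13, 15}
Step 17: find(15) -> no change; set of 15 is {1, 2, 3, 6, 7, 8, 9, 10, 11, 12, 13, 15}
Step 18: union(5, 4) -> merged; set of 5 now {4, 5, 14}
Step 19: find(6) -> no change; set of 6 is {1, 2, 3, 6, 7, 8, 9, 10, 11, 12, 13, 15}
Step 20: union(3, 5) -> merged; set of 3 now {1, 2, 3, 4, 5, 6, 7, 8, 9, 10, 11, 12, 13, 14, 15}
Step 21: union(3, 2) -> already same set; set of 3 now {1, 2, 3, 4, 5, 6, 7, 8, 9, 10, 11, 12, 13, 14, 15}
Step 22: union(13, 3) -> already same set; set of 13 now {1, 2, 3, 4, 5, 6, 7, 8, 9, 10, 11, 12, 13, 14, 15}
Step 23: union(15, 11) -> already same set; set of 15 now {1, 2, 3, 4, 5, 6, 7, 8, 9, 10, 11, 12, 13, 14, 15}
Step 24: find(7) -> no change; set of 7 is {1, 2, 3, 4, 5, 6, 7, 8, 9, 10, 11, 12, 13, 14, 15}
Step 25: union(13, 4) -> already same set; set of 13 now {1, 2, 3, 4, 5, 6, 7, 8, 9, 10, 11, 12, 13, 14, 15}
Component of 10: {1, 2, 3, 4, 5, 6, 7, 8, 9, 10, 11, 12, 13, 14, 15}

Answer: 1, 2, 3, 4, 5, 6, 7, 8, 9, 10, 11, 12, 13, 14, 15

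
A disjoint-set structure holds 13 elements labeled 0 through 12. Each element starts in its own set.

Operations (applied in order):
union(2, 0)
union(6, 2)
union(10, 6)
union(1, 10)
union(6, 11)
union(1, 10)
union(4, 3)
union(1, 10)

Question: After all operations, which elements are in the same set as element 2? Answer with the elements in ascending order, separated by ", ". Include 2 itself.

Step 1: union(2, 0) -> merged; set of 2 now {0, 2}
Step 2: union(6, 2) -> merged; set of 6 now {0, 2, 6}
Step 3: union(10, 6) -> merged; set of 10 now {0, 2, 6, 10}
Step 4: union(1, 10) -> merged; set of 1 now {0, 1, 2, 6, 10}
Step 5: union(6, 11) -> merged; set of 6 now {0, 1, 2, 6, 10, 11}
Step 6: union(1, 10) -> already same set; set of 1 now {0, 1, 2, 6, 10, 11}
Step 7: union(4, 3) -> merged; set of 4 now {3, 4}
Step 8: union(1, 10) -> already same set; set of 1 now {0, 1, 2, 6, 10, 11}
Component of 2: {0, 1, 2, 6, 10, 11}

Answer: 0, 1, 2, 6, 10, 11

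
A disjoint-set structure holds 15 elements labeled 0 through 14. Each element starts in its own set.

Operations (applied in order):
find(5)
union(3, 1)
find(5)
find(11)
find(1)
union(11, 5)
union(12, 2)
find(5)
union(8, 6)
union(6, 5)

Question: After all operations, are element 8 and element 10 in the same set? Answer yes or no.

Answer: no

Derivation:
Step 1: find(5) -> no change; set of 5 is {5}
Step 2: union(3, 1) -> merged; set of 3 now {1, 3}
Step 3: find(5) -> no change; set of 5 is {5}
Step 4: find(11) -> no change; set of 11 is {11}
Step 5: find(1) -> no change; set of 1 is {1, 3}
Step 6: union(11, 5) -> merged; set of 11 now {5, 11}
Step 7: union(12, 2) -> merged; set of 12 now {2, 12}
Step 8: find(5) -> no change; set of 5 is {5, 11}
Step 9: union(8, 6) -> merged; set of 8 now {6, 8}
Step 10: union(6, 5) -> merged; set of 6 now {5, 6, 8, 11}
Set of 8: {5, 6, 8, 11}; 10 is not a member.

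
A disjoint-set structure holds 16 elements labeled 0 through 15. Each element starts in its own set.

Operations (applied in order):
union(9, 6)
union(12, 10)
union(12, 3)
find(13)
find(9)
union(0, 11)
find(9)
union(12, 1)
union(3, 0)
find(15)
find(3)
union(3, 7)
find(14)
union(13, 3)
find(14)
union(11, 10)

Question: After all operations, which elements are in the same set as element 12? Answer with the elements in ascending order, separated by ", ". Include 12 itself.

Answer: 0, 1, 3, 7, 10, 11, 12, 13

Derivation:
Step 1: union(9, 6) -> merged; set of 9 now {6, 9}
Step 2: union(12, 10) -> merged; set of 12 now {10, 12}
Step 3: union(12, 3) -> merged; set of 12 now {3, 10, 12}
Step 4: find(13) -> no change; set of 13 is {13}
Step 5: find(9) -> no change; set of 9 is {6, 9}
Step 6: union(0, 11) -> merged; set of 0 now {0, 11}
Step 7: find(9) -> no change; set of 9 is {6, 9}
Step 8: union(12, 1) -> merged; set of 12 now {1, 3, 10, 12}
Step 9: union(3, 0) -> merged; set of 3 now {0, 1, 3, 10, 11, 12}
Step 10: find(15) -> no change; set of 15 is {15}
Step 11: find(3) -> no change; set of 3 is {0, 1, 3, 10, 11, 12}
Step 12: union(3, 7) -> merged; set of 3 now {0, 1, 3, 7, 10, 11, 12}
Step 13: find(14) -> no change; set of 14 is {14}
Step 14: union(13, 3) -> merged; set of 13 now {0, 1, 3, 7, 10, 11, 12, 13}
Step 15: find(14) -> no change; set of 14 is {14}
Step 16: union(11, 10) -> already same set; set of 11 now {0, 1, 3, 7, 10, 11, 12, 13}
Component of 12: {0, 1, 3, 7, 10, 11, 12, 13}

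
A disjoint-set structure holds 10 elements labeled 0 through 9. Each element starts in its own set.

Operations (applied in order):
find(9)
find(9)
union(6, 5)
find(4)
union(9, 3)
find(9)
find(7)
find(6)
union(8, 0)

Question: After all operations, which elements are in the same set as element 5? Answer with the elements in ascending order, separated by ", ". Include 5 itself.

Step 1: find(9) -> no change; set of 9 is {9}
Step 2: find(9) -> no change; set of 9 is {9}
Step 3: union(6, 5) -> merged; set of 6 now {5, 6}
Step 4: find(4) -> no change; set of 4 is {4}
Step 5: union(9, 3) -> merged; set of 9 now {3, 9}
Step 6: find(9) -> no change; set of 9 is {3, 9}
Step 7: find(7) -> no change; set of 7 is {7}
Step 8: find(6) -> no change; set of 6 is {5, 6}
Step 9: union(8, 0) -> merged; set of 8 now {0, 8}
Component of 5: {5, 6}

Answer: 5, 6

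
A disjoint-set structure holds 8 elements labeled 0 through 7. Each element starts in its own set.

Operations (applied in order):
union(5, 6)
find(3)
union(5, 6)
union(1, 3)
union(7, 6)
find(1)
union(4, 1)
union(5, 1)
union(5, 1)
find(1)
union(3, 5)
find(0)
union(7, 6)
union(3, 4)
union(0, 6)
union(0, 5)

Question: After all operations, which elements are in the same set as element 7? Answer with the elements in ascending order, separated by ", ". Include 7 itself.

Answer: 0, 1, 3, 4, 5, 6, 7

Derivation:
Step 1: union(5, 6) -> merged; set of 5 now {5, 6}
Step 2: find(3) -> no change; set of 3 is {3}
Step 3: union(5, 6) -> already same set; set of 5 now {5, 6}
Step 4: union(1, 3) -> merged; set of 1 now {1, 3}
Step 5: union(7, 6) -> merged; set of 7 now {5, 6, 7}
Step 6: find(1) -> no change; set of 1 is {1, 3}
Step 7: union(4, 1) -> merged; set of 4 now {1, 3, 4}
Step 8: union(5, 1) -> merged; set of 5 now {1, 3, 4, 5, 6, 7}
Step 9: union(5, 1) -> already same set; set of 5 now {1, 3, 4, 5, 6, 7}
Step 10: find(1) -> no change; set of 1 is {1, 3, 4, 5, 6, 7}
Step 11: union(3, 5) -> already same set; set of 3 now {1, 3, 4, 5, 6, 7}
Step 12: find(0) -> no change; set of 0 is {0}
Step 13: union(7, 6) -> already same set; set of 7 now {1, 3, 4, 5, 6, 7}
Step 14: union(3, 4) -> already same set; set of 3 now {1, 3, 4, 5, 6, 7}
Step 15: union(0, 6) -> merged; set of 0 now {0, 1, 3, 4, 5, 6, 7}
Step 16: union(0, 5) -> already same set; set of 0 now {0, 1, 3, 4, 5, 6, 7}
Component of 7: {0, 1, 3, 4, 5, 6, 7}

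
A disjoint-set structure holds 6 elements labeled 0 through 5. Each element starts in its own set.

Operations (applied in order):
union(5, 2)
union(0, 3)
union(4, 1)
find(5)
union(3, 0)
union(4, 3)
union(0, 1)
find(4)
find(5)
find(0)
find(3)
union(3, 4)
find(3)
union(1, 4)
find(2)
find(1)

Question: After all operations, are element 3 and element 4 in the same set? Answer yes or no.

Answer: yes

Derivation:
Step 1: union(5, 2) -> merged; set of 5 now {2, 5}
Step 2: union(0, 3) -> merged; set of 0 now {0, 3}
Step 3: union(4, 1) -> merged; set of 4 now {1, 4}
Step 4: find(5) -> no change; set of 5 is {2, 5}
Step 5: union(3, 0) -> already same set; set of 3 now {0, 3}
Step 6: union(4, 3) -> merged; set of 4 now {0, 1, 3, 4}
Step 7: union(0, 1) -> already same set; set of 0 now {0, 1, 3, 4}
Step 8: find(4) -> no change; set of 4 is {0, 1, 3, 4}
Step 9: find(5) -> no change; set of 5 is {2, 5}
Step 10: find(0) -> no change; set of 0 is {0, 1, 3, 4}
Step 11: find(3) -> no change; set of 3 is {0, 1, 3, 4}
Step 12: union(3, 4) -> already same set; set of 3 now {0, 1, 3, 4}
Step 13: find(3) -> no change; set of 3 is {0, 1, 3, 4}
Step 14: union(1, 4) -> already same set; set of 1 now {0, 1, 3, 4}
Step 15: find(2) -> no change; set of 2 is {2, 5}
Step 16: find(1) -> no change; set of 1 is {0, 1, 3, 4}
Set of 3: {0, 1, 3, 4}; 4 is a member.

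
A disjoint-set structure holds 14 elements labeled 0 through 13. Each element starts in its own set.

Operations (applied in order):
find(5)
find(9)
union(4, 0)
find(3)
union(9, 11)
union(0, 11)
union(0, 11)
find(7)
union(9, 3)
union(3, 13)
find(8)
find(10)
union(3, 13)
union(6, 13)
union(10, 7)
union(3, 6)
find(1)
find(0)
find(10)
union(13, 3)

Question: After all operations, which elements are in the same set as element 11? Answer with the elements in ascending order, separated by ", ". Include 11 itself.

Answer: 0, 3, 4, 6, 9, 11, 13

Derivation:
Step 1: find(5) -> no change; set of 5 is {5}
Step 2: find(9) -> no change; set of 9 is {9}
Step 3: union(4, 0) -> merged; set of 4 now {0, 4}
Step 4: find(3) -> no change; set of 3 is {3}
Step 5: union(9, 11) -> merged; set of 9 now {9, 11}
Step 6: union(0, 11) -> merged; set of 0 now {0, 4, 9, 11}
Step 7: union(0, 11) -> already same set; set of 0 now {0, 4, 9, 11}
Step 8: find(7) -> no change; set of 7 is {7}
Step 9: union(9, 3) -> merged; set of 9 now {0, 3, 4, 9, 11}
Step 10: union(3, 13) -> merged; set of 3 now {0, 3, 4, 9, 11, 13}
Step 11: find(8) -> no change; set of 8 is {8}
Step 12: find(10) -> no change; set of 10 is {10}
Step 13: union(3, 13) -> already same set; set of 3 now {0, 3, 4, 9, 11, 13}
Step 14: union(6, 13) -> merged; set of 6 now {0, 3, 4, 6, 9, 11, 13}
Step 15: union(10, 7) -> merged; set of 10 now {7, 10}
Step 16: union(3, 6) -> already same set; set of 3 now {0, 3, 4, 6, 9, 11, 13}
Step 17: find(1) -> no change; set of 1 is {1}
Step 18: find(0) -> no change; set of 0 is {0, 3, 4, 6, 9, 11, 13}
Step 19: find(10) -> no change; set of 10 is {7, 10}
Step 20: union(13, 3) -> already same set; set of 13 now {0, 3, 4, 6, 9, 11, 13}
Component of 11: {0, 3, 4, 6, 9, 11, 13}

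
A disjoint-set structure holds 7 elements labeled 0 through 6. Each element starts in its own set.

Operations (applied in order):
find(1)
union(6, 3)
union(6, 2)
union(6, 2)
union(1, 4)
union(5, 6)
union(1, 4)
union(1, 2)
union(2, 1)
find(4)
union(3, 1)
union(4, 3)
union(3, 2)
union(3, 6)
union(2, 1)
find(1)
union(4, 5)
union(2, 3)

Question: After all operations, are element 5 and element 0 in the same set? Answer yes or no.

Step 1: find(1) -> no change; set of 1 is {1}
Step 2: union(6, 3) -> merged; set of 6 now {3, 6}
Step 3: union(6, 2) -> merged; set of 6 now {2, 3, 6}
Step 4: union(6, 2) -> already same set; set of 6 now {2, 3, 6}
Step 5: union(1, 4) -> merged; set of 1 now {1, 4}
Step 6: union(5, 6) -> merged; set of 5 now {2, 3, 5, 6}
Step 7: union(1, 4) -> already same set; set of 1 now {1, 4}
Step 8: union(1, 2) -> merged; set of 1 now {1, 2, 3, 4, 5, 6}
Step 9: union(2, 1) -> already same set; set of 2 now {1, 2, 3, 4, 5, 6}
Step 10: find(4) -> no change; set of 4 is {1, 2, 3, 4, 5, 6}
Step 11: union(3, 1) -> already same set; set of 3 now {1, 2, 3, 4, 5, 6}
Step 12: union(4, 3) -> already same set; set of 4 now {1, 2, 3, 4, 5, 6}
Step 13: union(3, 2) -> already same set; set of 3 now {1, 2, 3, 4, 5, 6}
Step 14: union(3, 6) -> already same set; set of 3 now {1, 2, 3, 4, 5, 6}
Step 15: union(2, 1) -> already same set; set of 2 now {1, 2, 3, 4, 5, 6}
Step 16: find(1) -> no change; set of 1 is {1, 2, 3, 4, 5, 6}
Step 17: union(4, 5) -> already same set; set of 4 now {1, 2, 3, 4, 5, 6}
Step 18: union(2, 3) -> already same set; set of 2 now {1, 2, 3, 4, 5, 6}
Set of 5: {1, 2, 3, 4, 5, 6}; 0 is not a member.

Answer: no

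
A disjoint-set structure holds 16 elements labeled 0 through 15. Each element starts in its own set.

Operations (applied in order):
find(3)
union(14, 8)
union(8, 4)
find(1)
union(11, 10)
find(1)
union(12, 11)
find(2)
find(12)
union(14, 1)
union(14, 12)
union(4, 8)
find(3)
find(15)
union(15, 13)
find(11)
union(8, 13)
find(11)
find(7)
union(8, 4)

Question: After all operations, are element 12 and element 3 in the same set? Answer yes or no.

Answer: no

Derivation:
Step 1: find(3) -> no change; set of 3 is {3}
Step 2: union(14, 8) -> merged; set of 14 now {8, 14}
Step 3: union(8, 4) -> merged; set of 8 now {4, 8, 14}
Step 4: find(1) -> no change; set of 1 is {1}
Step 5: union(11, 10) -> merged; set of 11 now {10, 11}
Step 6: find(1) -> no change; set of 1 is {1}
Step 7: union(12, 11) -> merged; set of 12 now {10, 11, 12}
Step 8: find(2) -> no change; set of 2 is {2}
Step 9: find(12) -> no change; set of 12 is {10, 11, 12}
Step 10: union(14, 1) -> merged; set of 14 now {1, 4, 8, 14}
Step 11: union(14, 12) -> merged; set of 14 now {1, 4, 8, 10, 11, 12, 14}
Step 12: union(4, 8) -> already same set; set of 4 now {1, 4, 8, 10, 11, 12, 14}
Step 13: find(3) -> no change; set of 3 is {3}
Step 14: find(15) -> no change; set of 15 is {15}
Step 15: union(15, 13) -> merged; set of 15 now {13, 15}
Step 16: find(11) -> no change; set of 11 is {1, 4, 8, 10, 11, 12, 14}
Step 17: union(8, 13) -> merged; set of 8 now {1, 4, 8, 10, 11, 12, 13, 14, 15}
Step 18: find(11) -> no change; set of 11 is {1, 4, 8, 10, 11, 12, 13, 14, 15}
Step 19: find(7) -> no change; set of 7 is {7}
Step 20: union(8, 4) -> already same set; set of 8 now {1, 4, 8, 10, 11, 12, 13, 14, 15}
Set of 12: {1, 4, 8, 10, 11, 12, 13, 14, 15}; 3 is not a member.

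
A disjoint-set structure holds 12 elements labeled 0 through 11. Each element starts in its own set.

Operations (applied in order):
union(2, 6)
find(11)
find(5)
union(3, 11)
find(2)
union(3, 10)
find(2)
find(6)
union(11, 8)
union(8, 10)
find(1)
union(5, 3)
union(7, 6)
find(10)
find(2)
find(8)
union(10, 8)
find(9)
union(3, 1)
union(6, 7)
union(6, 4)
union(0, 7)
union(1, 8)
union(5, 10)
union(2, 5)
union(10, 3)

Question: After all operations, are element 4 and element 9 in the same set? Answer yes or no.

Step 1: union(2, 6) -> merged; set of 2 now {2, 6}
Step 2: find(11) -> no change; set of 11 is {11}
Step 3: find(5) -> no change; set of 5 is {5}
Step 4: union(3, 11) -> merged; set of 3 now {3, 11}
Step 5: find(2) -> no change; set of 2 is {2, 6}
Step 6: union(3, 10) -> merged; set of 3 now {3, 10, 11}
Step 7: find(2) -> no change; set of 2 is {2, 6}
Step 8: find(6) -> no change; set of 6 is {2, 6}
Step 9: union(11, 8) -> merged; set of 11 now {3, 8, 10, 11}
Step 10: union(8, 10) -> already same set; set of 8 now {3, 8, 10, 11}
Step 11: find(1) -> no change; set of 1 is {1}
Step 12: union(5, 3) -> merged; set of 5 now {3, 5, 8, 10, 11}
Step 13: union(7, 6) -> merged; set of 7 now {2, 6, 7}
Step 14: find(10) -> no change; set of 10 is {3, 5, 8, 10, 11}
Step 15: find(2) -> no change; set of 2 is {2, 6, 7}
Step 16: find(8) -> no change; set of 8 is {3, 5, 8, 10, 11}
Step 17: union(10, 8) -> already same set; set of 10 now {3, 5, 8, 10, 11}
Step 18: find(9) -> no change; set of 9 is {9}
Step 19: union(3, 1) -> merged; set of 3 now {1, 3, 5, 8, 10, 11}
Step 20: union(6, 7) -> already same set; set of 6 now {2, 6, 7}
Step 21: union(6, 4) -> merged; set of 6 now {2, 4, 6, 7}
Step 22: union(0, 7) -> merged; set of 0 now {0, 2, 4, 6, 7}
Step 23: union(1, 8) -> already same set; set of 1 now {1, 3, 5, 8, 10, 11}
Step 24: union(5, 10) -> already same set; set of 5 now {1, 3, 5, 8, 10, 11}
Step 25: union(2, 5) -> merged; set of 2 now {0, 1, 2, 3, 4, 5, 6, 7, 8, 10, 11}
Step 26: union(10, 3) -> already same set; set of 10 now {0, 1, 2, 3, 4, 5, 6, 7, 8, 10, 11}
Set of 4: {0, 1, 2, 3, 4, 5, 6, 7, 8, 10, 11}; 9 is not a member.

Answer: no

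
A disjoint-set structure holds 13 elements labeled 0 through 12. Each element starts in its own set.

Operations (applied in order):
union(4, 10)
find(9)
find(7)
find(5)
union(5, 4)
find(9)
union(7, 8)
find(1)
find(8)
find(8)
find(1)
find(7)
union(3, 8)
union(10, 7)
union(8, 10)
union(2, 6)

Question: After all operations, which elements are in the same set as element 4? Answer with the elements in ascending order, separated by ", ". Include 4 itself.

Answer: 3, 4, 5, 7, 8, 10

Derivation:
Step 1: union(4, 10) -> merged; set of 4 now {4, 10}
Step 2: find(9) -> no change; set of 9 is {9}
Step 3: find(7) -> no change; set of 7 is {7}
Step 4: find(5) -> no change; set of 5 is {5}
Step 5: union(5, 4) -> merged; set of 5 now {4, 5, 10}
Step 6: find(9) -> no change; set of 9 is {9}
Step 7: union(7, 8) -> merged; set of 7 now {7, 8}
Step 8: find(1) -> no change; set of 1 is {1}
Step 9: find(8) -> no change; set of 8 is {7, 8}
Step 10: find(8) -> no change; set of 8 is {7, 8}
Step 11: find(1) -> no change; set of 1 is {1}
Step 12: find(7) -> no change; set of 7 is {7, 8}
Step 13: union(3, 8) -> merged; set of 3 now {3, 7, 8}
Step 14: union(10, 7) -> merged; set of 10 now {3, 4, 5, 7, 8, 10}
Step 15: union(8, 10) -> already same set; set of 8 now {3, 4, 5, 7, 8, 10}
Step 16: union(2, 6) -> merged; set of 2 now {2, 6}
Component of 4: {3, 4, 5, 7, 8, 10}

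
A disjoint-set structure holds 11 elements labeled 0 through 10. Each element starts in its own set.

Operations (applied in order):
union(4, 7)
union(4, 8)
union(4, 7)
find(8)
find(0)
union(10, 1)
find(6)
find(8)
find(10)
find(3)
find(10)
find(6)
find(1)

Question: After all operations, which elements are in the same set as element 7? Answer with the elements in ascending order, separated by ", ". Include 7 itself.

Step 1: union(4, 7) -> merged; set of 4 now {4, 7}
Step 2: union(4, 8) -> merged; set of 4 now {4, 7, 8}
Step 3: union(4, 7) -> already same set; set of 4 now {4, 7, 8}
Step 4: find(8) -> no change; set of 8 is {4, 7, 8}
Step 5: find(0) -> no change; set of 0 is {0}
Step 6: union(10, 1) -> merged; set of 10 now {1, 10}
Step 7: find(6) -> no change; set of 6 is {6}
Step 8: find(8) -> no change; set of 8 is {4, 7, 8}
Step 9: find(10) -> no change; set of 10 is {1, 10}
Step 10: find(3) -> no change; set of 3 is {3}
Step 11: find(10) -> no change; set of 10 is {1, 10}
Step 12: find(6) -> no change; set of 6 is {6}
Step 13: find(1) -> no change; set of 1 is {1, 10}
Component of 7: {4, 7, 8}

Answer: 4, 7, 8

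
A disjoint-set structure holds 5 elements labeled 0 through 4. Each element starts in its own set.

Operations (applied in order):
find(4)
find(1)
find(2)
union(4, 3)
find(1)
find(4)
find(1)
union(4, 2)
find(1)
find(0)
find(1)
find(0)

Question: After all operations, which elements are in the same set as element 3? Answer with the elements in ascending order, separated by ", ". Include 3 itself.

Step 1: find(4) -> no change; set of 4 is {4}
Step 2: find(1) -> no change; set of 1 is {1}
Step 3: find(2) -> no change; set of 2 is {2}
Step 4: union(4, 3) -> merged; set of 4 now {3, 4}
Step 5: find(1) -> no change; set of 1 is {1}
Step 6: find(4) -> no change; set of 4 is {3, 4}
Step 7: find(1) -> no change; set of 1 is {1}
Step 8: union(4, 2) -> merged; set of 4 now {2, 3, 4}
Step 9: find(1) -> no change; set of 1 is {1}
Step 10: find(0) -> no change; set of 0 is {0}
Step 11: find(1) -> no change; set of 1 is {1}
Step 12: find(0) -> no change; set of 0 is {0}
Component of 3: {2, 3, 4}

Answer: 2, 3, 4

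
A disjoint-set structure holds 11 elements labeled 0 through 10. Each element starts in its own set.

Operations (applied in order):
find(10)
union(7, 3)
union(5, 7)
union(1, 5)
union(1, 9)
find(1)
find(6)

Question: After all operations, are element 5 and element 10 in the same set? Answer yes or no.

Step 1: find(10) -> no change; set of 10 is {10}
Step 2: union(7, 3) -> merged; set of 7 now {3, 7}
Step 3: union(5, 7) -> merged; set of 5 now {3, 5, 7}
Step 4: union(1, 5) -> merged; set of 1 now {1, 3, 5, 7}
Step 5: union(1, 9) -> merged; set of 1 now {1, 3, 5, 7, 9}
Step 6: find(1) -> no change; set of 1 is {1, 3, 5, 7, 9}
Step 7: find(6) -> no change; set of 6 is {6}
Set of 5: {1, 3, 5, 7, 9}; 10 is not a member.

Answer: no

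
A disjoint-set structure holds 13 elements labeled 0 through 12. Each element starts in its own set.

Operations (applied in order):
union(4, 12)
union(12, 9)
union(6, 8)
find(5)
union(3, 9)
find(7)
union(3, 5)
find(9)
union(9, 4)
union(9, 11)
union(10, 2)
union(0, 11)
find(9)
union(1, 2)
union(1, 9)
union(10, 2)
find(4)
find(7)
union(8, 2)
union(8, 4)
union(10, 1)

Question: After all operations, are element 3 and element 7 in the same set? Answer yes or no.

Step 1: union(4, 12) -> merged; set of 4 now {4, 12}
Step 2: union(12, 9) -> merged; set of 12 now {4, 9, 12}
Step 3: union(6, 8) -> merged; set of 6 now {6, 8}
Step 4: find(5) -> no change; set of 5 is {5}
Step 5: union(3, 9) -> merged; set of 3 now {3, 4, 9, 12}
Step 6: find(7) -> no change; set of 7 is {7}
Step 7: union(3, 5) -> merged; set of 3 now {3, 4, 5, 9, 12}
Step 8: find(9) -> no change; set of 9 is {3, 4, 5, 9, 12}
Step 9: union(9, 4) -> already same set; set of 9 now {3, 4, 5, 9, 12}
Step 10: union(9, 11) -> merged; set of 9 now {3, 4, 5, 9, 11, 12}
Step 11: union(10, 2) -> merged; set of 10 now {2, 10}
Step 12: union(0, 11) -> merged; set of 0 now {0, 3, 4, 5, 9, 11, 12}
Step 13: find(9) -> no change; set of 9 is {0, 3, 4, 5, 9, 11, 12}
Step 14: union(1, 2) -> merged; set of 1 now {1, 2, 10}
Step 15: union(1, 9) -> merged; set of 1 now {0, 1, 2, 3, 4, 5, 9, 10, 11, 12}
Step 16: union(10, 2) -> already same set; set of 10 now {0, 1, 2, 3, 4, 5, 9, 10, 11, 12}
Step 17: find(4) -> no change; set of 4 is {0, 1, 2, 3, 4, 5, 9, 10, 11, 12}
Step 18: find(7) -> no change; set of 7 is {7}
Step 19: union(8, 2) -> merged; set of 8 now {0, 1, 2, 3, 4, 5, 6, 8, 9, 10, 11, 12}
Step 20: union(8, 4) -> already same set; set of 8 now {0, 1, 2, 3, 4, 5, 6, 8, 9, 10, 11, 12}
Step 21: union(10, 1) -> already same set; set of 10 now {0, 1, 2, 3, 4, 5, 6, 8, 9, 10, 11, 12}
Set of 3: {0, 1, 2, 3, 4, 5, 6, 8, 9, 10, 11, 12}; 7 is not a member.

Answer: no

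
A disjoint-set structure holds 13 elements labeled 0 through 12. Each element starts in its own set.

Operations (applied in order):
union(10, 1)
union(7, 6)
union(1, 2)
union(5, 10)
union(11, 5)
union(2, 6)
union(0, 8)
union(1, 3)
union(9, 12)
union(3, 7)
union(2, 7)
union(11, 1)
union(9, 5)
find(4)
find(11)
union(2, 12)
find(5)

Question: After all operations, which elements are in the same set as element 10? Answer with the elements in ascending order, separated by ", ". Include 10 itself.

Step 1: union(10, 1) -> merged; set of 10 now {1, 10}
Step 2: union(7, 6) -> merged; set of 7 now {6, 7}
Step 3: union(1, 2) -> merged; set of 1 now {1, 2, 10}
Step 4: union(5, 10) -> merged; set of 5 now {1, 2, 5, 10}
Step 5: union(11, 5) -> merged; set of 11 now {1, 2, 5, 10, 11}
Step 6: union(2, 6) -> merged; set of 2 now {1, 2, 5, 6, 7, 10, 11}
Step 7: union(0, 8) -> merged; set of 0 now {0, 8}
Step 8: union(1, 3) -> merged; set of 1 now {1, 2, 3, 5, 6, 7, 10, 11}
Step 9: union(9, 12) -> merged; set of 9 now {9, 12}
Step 10: union(3, 7) -> already same set; set of 3 now {1, 2, 3, 5, 6, 7, 10, 11}
Step 11: union(2, 7) -> already same set; set of 2 now {1, 2, 3, 5, 6, 7, 10, 11}
Step 12: union(11, 1) -> already same set; set of 11 now {1, 2, 3, 5, 6, 7, 10, 11}
Step 13: union(9, 5) -> merged; set of 9 now {1, 2, 3, 5, 6, 7, 9, 10, 11, 12}
Step 14: find(4) -> no change; set of 4 is {4}
Step 15: find(11) -> no change; set of 11 is {1, 2, 3, 5, 6, 7, 9, 10, 11, 12}
Step 16: union(2, 12) -> already same set; set of 2 now {1, 2, 3, 5, 6, 7, 9, 10, 11, 12}
Step 17: find(5) -> no change; set of 5 is {1, 2, 3, 5, 6, 7, 9, 10, 11, 12}
Component of 10: {1, 2, 3, 5, 6, 7, 9, 10, 11, 12}

Answer: 1, 2, 3, 5, 6, 7, 9, 10, 11, 12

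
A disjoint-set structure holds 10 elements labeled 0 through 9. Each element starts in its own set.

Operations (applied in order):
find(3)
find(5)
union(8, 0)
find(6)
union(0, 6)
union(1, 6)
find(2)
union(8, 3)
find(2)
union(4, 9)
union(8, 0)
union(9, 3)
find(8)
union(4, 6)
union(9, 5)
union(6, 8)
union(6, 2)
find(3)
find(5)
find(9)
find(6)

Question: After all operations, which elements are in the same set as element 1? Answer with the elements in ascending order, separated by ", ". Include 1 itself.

Step 1: find(3) -> no change; set of 3 is {3}
Step 2: find(5) -> no change; set of 5 is {5}
Step 3: union(8, 0) -> merged; set of 8 now {0, 8}
Step 4: find(6) -> no change; set of 6 is {6}
Step 5: union(0, 6) -> merged; set of 0 now {0, 6, 8}
Step 6: union(1, 6) -> merged; set of 1 now {0, 1, 6, 8}
Step 7: find(2) -> no change; set of 2 is {2}
Step 8: union(8, 3) -> merged; set of 8 now {0, 1, 3, 6, 8}
Step 9: find(2) -> no change; set of 2 is {2}
Step 10: union(4, 9) -> merged; set of 4 now {4, 9}
Step 11: union(8, 0) -> already same set; set of 8 now {0, 1, 3, 6, 8}
Step 12: union(9, 3) -> merged; set of 9 now {0, 1, 3, 4, 6, 8, 9}
Step 13: find(8) -> no change; set of 8 is {0, 1, 3, 4, 6, 8, 9}
Step 14: union(4, 6) -> already same set; set of 4 now {0, 1, 3, 4, 6, 8, 9}
Step 15: union(9, 5) -> merged; set of 9 now {0, 1, 3, 4, 5, 6, 8, 9}
Step 16: union(6, 8) -> already same set; set of 6 now {0, 1, 3, 4, 5, 6, 8, 9}
Step 17: union(6, 2) -> merged; set of 6 now {0, 1, 2, 3, 4, 5, 6, 8, 9}
Step 18: find(3) -> no change; set of 3 is {0, 1, 2, 3, 4, 5, 6, 8, 9}
Step 19: find(5) -> no change; set of 5 is {0, 1, 2, 3, 4, 5, 6, 8, 9}
Step 20: find(9) -> no change; set of 9 is {0, 1, 2, 3, 4, 5, 6, 8, 9}
Step 21: find(6) -> no change; set of 6 is {0, 1, 2, 3, 4, 5, 6, 8, 9}
Component of 1: {0, 1, 2, 3, 4, 5, 6, 8, 9}

Answer: 0, 1, 2, 3, 4, 5, 6, 8, 9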